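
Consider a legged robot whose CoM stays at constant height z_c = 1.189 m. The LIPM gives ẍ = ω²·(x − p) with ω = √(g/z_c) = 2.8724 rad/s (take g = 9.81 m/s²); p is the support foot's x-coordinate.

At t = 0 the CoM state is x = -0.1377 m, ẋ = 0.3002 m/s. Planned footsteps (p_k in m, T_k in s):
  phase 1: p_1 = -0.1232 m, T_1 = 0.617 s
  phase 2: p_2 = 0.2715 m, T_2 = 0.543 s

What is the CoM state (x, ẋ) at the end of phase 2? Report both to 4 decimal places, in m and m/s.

phase 1: p=-0.1232, T=0.617, ωT=1.772271, cosh=3.027073, sinh=2.857127; start (x,ẋ)=(-0.137700, 0.300200) → end (x,ẋ)=(0.131511, 0.789729)
phase 2: p=0.2715, T=0.543, ωT=1.559713, cosh=2.483826, sinh=2.273630; start (x,ẋ)=(0.131511, 0.789729) → end (x,ẋ)=(0.548897, 1.047314)

x = 0.5489, ẋ = 1.0473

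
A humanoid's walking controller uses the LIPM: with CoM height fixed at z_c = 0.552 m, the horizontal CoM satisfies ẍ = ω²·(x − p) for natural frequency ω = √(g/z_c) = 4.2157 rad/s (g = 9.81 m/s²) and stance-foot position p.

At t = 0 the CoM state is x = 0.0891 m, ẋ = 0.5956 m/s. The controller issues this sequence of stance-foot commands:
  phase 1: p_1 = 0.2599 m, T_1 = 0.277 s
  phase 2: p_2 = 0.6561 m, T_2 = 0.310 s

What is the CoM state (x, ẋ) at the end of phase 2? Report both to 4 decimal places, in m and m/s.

phase 1: p=0.2599, T=0.277, ωT=1.167749, cosh=1.762907, sinh=1.451841; start (x,ẋ)=(0.089100, 0.595600) → end (x,ẋ)=(0.163914, 0.004602)
phase 2: p=0.6561, T=0.310, ωT=1.306867, cosh=1.982624, sinh=1.711957; start (x,ẋ)=(0.163914, 0.004602) → end (x,ẋ)=(-0.317852, -3.543033)

x = -0.3179, ẋ = -3.5430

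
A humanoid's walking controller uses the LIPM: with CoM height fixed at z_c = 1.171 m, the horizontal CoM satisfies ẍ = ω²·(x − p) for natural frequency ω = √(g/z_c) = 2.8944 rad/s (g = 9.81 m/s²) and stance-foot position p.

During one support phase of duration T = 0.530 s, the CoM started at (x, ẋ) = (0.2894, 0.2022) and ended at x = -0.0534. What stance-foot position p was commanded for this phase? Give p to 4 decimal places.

ωT = 2.8944·0.530 = 1.534032; cosh(ωT) = 2.426250, sinh(ωT) = 2.210585
x(T) = p + (x₀−p)·cosh(ωT) + (ẋ₀/ω)·sinh(ωT) ⇒ p·(1 − cosh) = x(T) − x₀·cosh − (ẋ₀/ω)·sinh
numerator   = -0.0534 − (0.2894)·2.426250 − (0.2022/2.8944)·2.210585 = -0.909986
denominator = 1 − 2.426250 = -1.426250
p = -0.909986 / -1.426250 = 0.6380

p = 0.6380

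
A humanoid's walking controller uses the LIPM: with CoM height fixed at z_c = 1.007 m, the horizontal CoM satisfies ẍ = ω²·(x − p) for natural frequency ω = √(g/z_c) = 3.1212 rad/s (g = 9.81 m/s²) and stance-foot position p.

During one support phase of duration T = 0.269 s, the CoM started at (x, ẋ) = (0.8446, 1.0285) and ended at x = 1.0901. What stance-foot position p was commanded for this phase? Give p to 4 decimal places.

p = 1.0181

ωT = 3.1212·0.269 = 0.839603; cosh(ωT) = 1.373665, sinh(ωT) = 0.941783
x(T) = p + (x₀−p)·cosh(ωT) + (ẋ₀/ω)·sinh(ωT) ⇒ p·(1 − cosh) = x(T) − x₀·cosh − (ẋ₀/ω)·sinh
numerator   = 1.0901 − (0.8446)·1.373665 − (1.0285/3.1212)·0.941783 = -0.380434
denominator = 1 − 1.373665 = -0.373665
p = -0.380434 / -0.373665 = 1.0181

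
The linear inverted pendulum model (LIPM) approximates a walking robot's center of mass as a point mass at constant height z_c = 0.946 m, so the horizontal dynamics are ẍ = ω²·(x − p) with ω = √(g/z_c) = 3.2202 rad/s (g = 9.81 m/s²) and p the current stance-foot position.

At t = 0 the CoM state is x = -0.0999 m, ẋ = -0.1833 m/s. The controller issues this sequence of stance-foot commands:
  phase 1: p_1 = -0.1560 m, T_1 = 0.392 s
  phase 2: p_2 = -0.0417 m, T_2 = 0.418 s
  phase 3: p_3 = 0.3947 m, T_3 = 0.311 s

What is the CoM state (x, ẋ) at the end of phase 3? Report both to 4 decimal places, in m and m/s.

x = -0.8964, ẋ = -3.6159

phase 1: p=-0.1560, T=0.392, ωT=1.262318, cosh=1.908301, sinh=1.625304; start (x,ẋ)=(-0.099900, -0.183300) → end (x,ẋ)=(-0.141460, -0.056175)
phase 2: p=-0.0417, T=0.418, ωT=1.346044, cosh=2.051231, sinh=1.790963; start (x,ẋ)=(-0.141460, -0.056175) → end (x,ẋ)=(-0.277573, -0.690569)
phase 3: p=0.3947, T=0.311, ωT=1.001482, cosh=1.544824, sinh=1.177490; start (x,ẋ)=(-0.277573, -0.690569) → end (x,ẋ)=(-0.896355, -3.615900)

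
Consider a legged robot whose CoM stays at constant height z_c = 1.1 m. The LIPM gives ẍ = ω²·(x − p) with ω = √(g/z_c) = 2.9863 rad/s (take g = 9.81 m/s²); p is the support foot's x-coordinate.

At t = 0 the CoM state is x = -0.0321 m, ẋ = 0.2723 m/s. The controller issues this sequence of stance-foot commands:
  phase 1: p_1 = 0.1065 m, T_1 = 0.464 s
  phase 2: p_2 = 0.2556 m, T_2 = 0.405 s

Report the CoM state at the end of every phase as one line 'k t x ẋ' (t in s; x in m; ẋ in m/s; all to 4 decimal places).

1 0.4640 -0.0170 -0.1972
2 0.8690 -0.3427 -1.6027

phase 1: p=0.1065, T=0.464, ωT=1.385643, cosh=2.123780, sinh=1.873617; start (x,ẋ)=(-0.032100, 0.272300) → end (x,ẋ)=(-0.017014, -0.197187)
phase 2: p=0.2556, T=0.405, ωT=1.209452, cosh=1.825003, sinh=1.526642; start (x,ẋ)=(-0.017014, -0.197187) → end (x,ẋ)=(-0.342726, -1.602716)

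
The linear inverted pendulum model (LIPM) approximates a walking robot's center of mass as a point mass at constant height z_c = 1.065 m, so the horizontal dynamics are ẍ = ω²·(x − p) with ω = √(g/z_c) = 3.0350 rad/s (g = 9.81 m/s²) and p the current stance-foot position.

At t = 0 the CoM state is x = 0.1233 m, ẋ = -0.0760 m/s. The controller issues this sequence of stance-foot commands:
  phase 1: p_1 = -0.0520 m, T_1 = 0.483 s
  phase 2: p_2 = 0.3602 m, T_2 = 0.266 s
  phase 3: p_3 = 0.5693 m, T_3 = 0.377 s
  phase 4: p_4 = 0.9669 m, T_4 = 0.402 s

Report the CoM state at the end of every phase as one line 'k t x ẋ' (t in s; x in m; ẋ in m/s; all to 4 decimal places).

1 0.4830 0.2965 0.9175
2 0.7490 0.5461 1.0596
3 1.1260 1.0217 1.7328
4 1.5280 1.9505 3.4476

phase 1: p=-0.0520, T=0.483, ωT=1.465905, cosh=2.281165, sinh=2.050296; start (x,ẋ)=(0.123300, -0.076000) → end (x,ẋ)=(0.296546, 0.917462)
phase 2: p=0.3602, T=0.266, ωT=0.807310, cosh=1.343963, sinh=0.897906; start (x,ẋ)=(0.296546, 0.917462) → end (x,ẋ)=(0.546084, 1.059569)
phase 3: p=0.5693, T=0.377, ωT=1.144195, cosh=1.729196, sinh=1.410716; start (x,ẋ)=(0.546084, 1.059569) → end (x,ẋ)=(1.021659, 1.732802)
phase 4: p=0.9669, T=0.402, ωT=1.220070, cosh=1.841317, sinh=1.546108; start (x,ẋ)=(1.021659, 1.732802) → end (x,ẋ)=(1.950462, 3.447589)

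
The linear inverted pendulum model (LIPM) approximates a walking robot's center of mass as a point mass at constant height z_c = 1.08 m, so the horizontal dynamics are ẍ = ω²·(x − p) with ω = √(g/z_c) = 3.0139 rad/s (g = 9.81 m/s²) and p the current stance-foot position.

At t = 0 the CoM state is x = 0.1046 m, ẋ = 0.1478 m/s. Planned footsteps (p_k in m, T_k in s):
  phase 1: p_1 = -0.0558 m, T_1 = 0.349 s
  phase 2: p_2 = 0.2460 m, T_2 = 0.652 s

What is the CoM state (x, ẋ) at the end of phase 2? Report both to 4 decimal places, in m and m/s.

phase 1: p=-0.0558, T=0.349, ωT=1.051851, cosh=1.606118, sinh=1.256828; start (x,ẋ)=(0.104600, 0.147800) → end (x,ẋ)=(0.263455, 0.844972)
phase 2: p=0.2460, T=0.652, ωT=1.965063, cosh=3.637754, sinh=3.497607; start (x,ẋ)=(0.263455, 0.844972) → end (x,ẋ)=(1.290082, 3.257806)

x = 1.2901, ẋ = 3.2578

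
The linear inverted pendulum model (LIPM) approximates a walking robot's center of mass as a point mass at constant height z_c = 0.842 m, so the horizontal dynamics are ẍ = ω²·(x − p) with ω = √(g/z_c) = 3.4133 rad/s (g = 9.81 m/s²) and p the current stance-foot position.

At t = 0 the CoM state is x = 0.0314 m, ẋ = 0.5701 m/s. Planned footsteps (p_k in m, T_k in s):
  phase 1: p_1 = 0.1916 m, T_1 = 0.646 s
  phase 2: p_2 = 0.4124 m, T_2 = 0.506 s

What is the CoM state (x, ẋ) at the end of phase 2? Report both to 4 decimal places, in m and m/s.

phase 1: p=0.1916, T=0.646, ωT=2.204992, cosh=4.590214, sinh=4.479963; start (x,ẋ)=(0.031400, 0.570100) → end (x,ẋ)=(0.204505, 0.167190)
phase 2: p=0.4124, T=0.506, ωT=1.727130, cosh=2.901141, sinh=2.723347; start (x,ẋ)=(0.204505, 0.167190) → end (x,ẋ)=(-0.057338, -1.447467)

x = -0.0573, ẋ = -1.4475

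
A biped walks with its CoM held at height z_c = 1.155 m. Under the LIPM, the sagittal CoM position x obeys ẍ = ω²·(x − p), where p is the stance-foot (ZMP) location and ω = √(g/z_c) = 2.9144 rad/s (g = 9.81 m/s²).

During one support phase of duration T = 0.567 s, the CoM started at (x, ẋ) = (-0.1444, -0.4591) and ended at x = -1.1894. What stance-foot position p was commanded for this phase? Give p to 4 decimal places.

ωT = 2.9144·0.567 = 1.652465; cosh(ωT) = 2.705703, sinh(ωT) = 2.514126
x(T) = p + (x₀−p)·cosh(ωT) + (ẋ₀/ω)·sinh(ωT) ⇒ p·(1 − cosh) = x(T) − x₀·cosh − (ẋ₀/ω)·sinh
numerator   = -1.1894 − (-0.1444)·2.705703 − (-0.4591/2.9144)·2.514126 = -0.402651
denominator = 1 − 2.705703 = -1.705703
p = -0.402651 / -1.705703 = 0.2361

p = 0.2361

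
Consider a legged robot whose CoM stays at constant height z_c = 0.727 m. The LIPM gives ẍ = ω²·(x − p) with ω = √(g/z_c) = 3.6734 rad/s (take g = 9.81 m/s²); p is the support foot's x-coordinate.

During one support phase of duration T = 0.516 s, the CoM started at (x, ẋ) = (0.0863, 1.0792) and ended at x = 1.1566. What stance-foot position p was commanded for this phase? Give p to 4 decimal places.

ωT = 3.6734·0.516 = 1.895474; cosh(ωT) = 3.402976, sinh(ωT) = 3.252729
x(T) = p + (x₀−p)·cosh(ωT) + (ẋ₀/ω)·sinh(ωT) ⇒ p·(1 − cosh) = x(T) − x₀·cosh − (ẋ₀/ω)·sinh
numerator   = 1.1566 − (0.0863)·3.402976 − (1.0792/3.6734)·3.252729 = -0.092689
denominator = 1 − 3.402976 = -2.402976
p = -0.092689 / -2.402976 = 0.0386

p = 0.0386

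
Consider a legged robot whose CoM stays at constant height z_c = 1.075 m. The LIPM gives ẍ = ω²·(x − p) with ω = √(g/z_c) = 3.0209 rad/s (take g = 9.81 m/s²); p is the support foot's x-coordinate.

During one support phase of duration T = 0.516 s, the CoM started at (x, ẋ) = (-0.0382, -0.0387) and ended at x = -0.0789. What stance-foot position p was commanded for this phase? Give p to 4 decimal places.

p = -0.0304

ωT = 3.0209·0.516 = 1.558784; cosh(ωT) = 2.481716, sinh(ωT) = 2.271324
x(T) = p + (x₀−p)·cosh(ωT) + (ẋ₀/ω)·sinh(ωT) ⇒ p·(1 − cosh) = x(T) − x₀·cosh − (ẋ₀/ω)·sinh
numerator   = -0.0789 − (-0.0382)·2.481716 − (-0.0387/3.0209)·2.271324 = 0.044999
denominator = 1 − 2.481716 = -1.481716
p = 0.044999 / -1.481716 = -0.0304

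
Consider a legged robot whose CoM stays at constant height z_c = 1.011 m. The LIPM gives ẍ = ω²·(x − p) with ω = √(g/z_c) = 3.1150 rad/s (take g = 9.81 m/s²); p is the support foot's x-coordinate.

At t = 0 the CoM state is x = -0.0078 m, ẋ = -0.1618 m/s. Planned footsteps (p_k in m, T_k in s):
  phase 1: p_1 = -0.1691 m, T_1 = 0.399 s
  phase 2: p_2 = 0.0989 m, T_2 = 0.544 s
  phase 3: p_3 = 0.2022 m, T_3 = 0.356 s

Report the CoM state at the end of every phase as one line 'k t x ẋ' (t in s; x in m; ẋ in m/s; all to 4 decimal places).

phase 1: p=-0.1691, T=0.399, ωT=1.242885, cosh=1.877074, sinh=1.588523; start (x,ẋ)=(-0.007800, -0.161800) → end (x,ẋ)=(0.051161, 0.494442)
phase 2: p=0.0989, T=0.544, ωT=1.694560, cosh=2.813965, sinh=2.630285; start (x,ẋ)=(0.051161, 0.494442) → end (x,ẋ)=(0.382067, 1.000198)
phase 3: p=0.2022, T=0.356, ωT=1.108940, cosh=1.680526, sinh=1.350618; start (x,ẋ)=(0.382067, 1.000198) → end (x,ẋ)=(0.938142, 2.437589)

1 0.3990 0.0512 0.4944
2 0.9430 0.3821 1.0002
3 1.2990 0.9381 2.4376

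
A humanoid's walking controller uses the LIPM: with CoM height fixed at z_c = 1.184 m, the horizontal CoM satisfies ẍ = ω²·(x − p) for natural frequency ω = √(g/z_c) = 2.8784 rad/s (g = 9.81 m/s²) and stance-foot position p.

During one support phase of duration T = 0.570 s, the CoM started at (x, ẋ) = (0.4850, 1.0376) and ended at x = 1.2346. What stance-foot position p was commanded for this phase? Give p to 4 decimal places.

p = 0.5717

ωT = 2.8784·0.570 = 1.640688; cosh(ωT) = 2.676282, sinh(ωT) = 2.482435
x(T) = p + (x₀−p)·cosh(ωT) + (ẋ₀/ω)·sinh(ωT) ⇒ p·(1 − cosh) = x(T) − x₀·cosh − (ẋ₀/ω)·sinh
numerator   = 1.2346 − (0.4850)·2.676282 − (1.0376/2.8784)·2.482435 = -0.958260
denominator = 1 − 2.676282 = -1.676282
p = -0.958260 / -1.676282 = 0.5717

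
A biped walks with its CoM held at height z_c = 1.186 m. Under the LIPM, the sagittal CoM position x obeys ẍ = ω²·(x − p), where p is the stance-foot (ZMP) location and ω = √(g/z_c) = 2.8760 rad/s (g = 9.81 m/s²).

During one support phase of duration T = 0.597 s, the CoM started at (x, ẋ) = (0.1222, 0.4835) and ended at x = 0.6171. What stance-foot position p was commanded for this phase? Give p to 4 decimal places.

ωT = 2.8760·0.597 = 1.716972; cosh(ωT) = 2.873627, sinh(ωT) = 2.694017
x(T) = p + (x₀−p)·cosh(ωT) + (ẋ₀/ω)·sinh(ωT) ⇒ p·(1 − cosh) = x(T) − x₀·cosh − (ẋ₀/ω)·sinh
numerator   = 0.6171 − (0.1222)·2.873627 − (0.4835/2.8760)·2.694017 = -0.186963
denominator = 1 − 2.873627 = -1.873627
p = -0.186963 / -1.873627 = 0.0998

p = 0.0998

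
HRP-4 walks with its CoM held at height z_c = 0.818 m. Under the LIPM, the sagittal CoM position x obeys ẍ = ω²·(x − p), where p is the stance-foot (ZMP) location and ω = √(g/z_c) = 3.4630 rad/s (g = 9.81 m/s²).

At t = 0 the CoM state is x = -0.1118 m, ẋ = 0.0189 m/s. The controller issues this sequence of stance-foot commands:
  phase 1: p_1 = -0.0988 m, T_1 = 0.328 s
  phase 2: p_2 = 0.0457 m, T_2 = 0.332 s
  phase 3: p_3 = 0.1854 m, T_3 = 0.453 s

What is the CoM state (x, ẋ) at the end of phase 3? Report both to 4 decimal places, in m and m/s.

x = -1.4425, ẋ = -5.5023

phase 1: p=-0.0988, T=0.328, ωT=1.135864, cosh=1.717504, sinh=1.396359; start (x,ẋ)=(-0.111800, 0.018900) → end (x,ẋ)=(-0.113507, -0.030402)
phase 2: p=0.0457, T=0.332, ωT=1.149716, cosh=1.737011, sinh=1.420285; start (x,ẋ)=(-0.113507, -0.030402) → end (x,ẋ)=(-0.243313, -0.835858)
phase 3: p=0.1854, T=0.453, ωT=1.568739, cosh=2.504449, sinh=2.296142; start (x,ẋ)=(-0.243313, -0.835858) → end (x,ẋ)=(-1.442504, -5.502287)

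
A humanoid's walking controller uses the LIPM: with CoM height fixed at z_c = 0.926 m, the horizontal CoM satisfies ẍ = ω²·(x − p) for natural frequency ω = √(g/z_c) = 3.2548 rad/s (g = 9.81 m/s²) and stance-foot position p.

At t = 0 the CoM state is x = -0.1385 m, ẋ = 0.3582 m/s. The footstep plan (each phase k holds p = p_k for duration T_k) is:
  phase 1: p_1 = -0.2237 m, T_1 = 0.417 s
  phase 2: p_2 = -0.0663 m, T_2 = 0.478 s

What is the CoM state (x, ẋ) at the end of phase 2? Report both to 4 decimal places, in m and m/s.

x = 1.3410, ẋ = 4.6931

phase 1: p=-0.2237, T=0.417, ωT=1.357252, cosh=2.071433, sinh=1.814066; start (x,ẋ)=(-0.138500, 0.358200) → end (x,ẋ)=(0.152429, 1.245044)
phase 2: p=-0.0663, T=0.478, ωT=1.555794, cosh=2.474936, sinh=2.263914; start (x,ẋ)=(0.152429, 1.245044) → end (x,ẋ)=(1.341046, 4.693130)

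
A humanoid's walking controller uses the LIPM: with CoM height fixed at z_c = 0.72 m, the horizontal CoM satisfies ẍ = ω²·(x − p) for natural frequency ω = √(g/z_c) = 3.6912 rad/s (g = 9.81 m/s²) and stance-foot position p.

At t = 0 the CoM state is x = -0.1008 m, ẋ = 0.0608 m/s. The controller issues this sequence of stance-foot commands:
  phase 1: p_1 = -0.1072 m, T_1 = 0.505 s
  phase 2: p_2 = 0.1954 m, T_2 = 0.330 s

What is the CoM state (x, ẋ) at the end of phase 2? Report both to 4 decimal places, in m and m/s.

x = -0.1117, ẋ = -0.8016

phase 1: p=-0.1072, T=0.505, ωT=1.864056, cosh=3.302443, sinh=3.147401; start (x,ẋ)=(-0.100800, 0.060800) → end (x,ẋ)=(-0.034222, 0.275142)
phase 2: p=0.1954, T=0.330, ωT=1.218096, cosh=1.838269, sinh=1.542476; start (x,ẋ)=(-0.034222, 0.275142) → end (x,ẋ)=(-0.111730, -0.801586)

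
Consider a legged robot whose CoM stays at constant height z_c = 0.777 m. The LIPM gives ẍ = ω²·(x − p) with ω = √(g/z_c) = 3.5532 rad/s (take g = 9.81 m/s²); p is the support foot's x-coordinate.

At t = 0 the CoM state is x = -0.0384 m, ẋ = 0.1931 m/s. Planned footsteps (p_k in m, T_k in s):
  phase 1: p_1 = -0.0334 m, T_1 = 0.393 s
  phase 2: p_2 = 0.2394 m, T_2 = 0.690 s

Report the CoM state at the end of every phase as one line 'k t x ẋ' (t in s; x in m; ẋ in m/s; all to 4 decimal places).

1 0.3930 0.0590 0.3803
2 1.0830 -0.1991 -1.4700

phase 1: p=-0.0334, T=0.393, ωT=1.396408, cosh=2.144071, sinh=1.896587; start (x,ẋ)=(-0.038400, 0.193100) → end (x,ẋ)=(0.058950, 0.380325)
phase 2: p=0.2394, T=0.690, ωT=2.451708, cosh=5.847151, sinh=5.761005; start (x,ẋ)=(0.058950, 0.380325) → end (x,ẋ)=(-0.199073, -1.469984)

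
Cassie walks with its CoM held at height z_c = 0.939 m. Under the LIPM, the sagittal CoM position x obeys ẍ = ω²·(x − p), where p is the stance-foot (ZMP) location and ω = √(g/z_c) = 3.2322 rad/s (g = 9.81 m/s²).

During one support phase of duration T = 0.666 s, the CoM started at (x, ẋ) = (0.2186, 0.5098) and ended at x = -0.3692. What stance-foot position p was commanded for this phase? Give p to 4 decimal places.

p = 0.5926

ωT = 3.2322·0.666 = 2.152645; cosh(ωT) = 4.361887, sinh(ωT) = 4.245710
x(T) = p + (x₀−p)·cosh(ωT) + (ẋ₀/ω)·sinh(ωT) ⇒ p·(1 − cosh) = x(T) − x₀·cosh − (ẋ₀/ω)·sinh
numerator   = -0.3692 − (0.2186)·4.361887 − (0.5098/3.2322)·4.245710 = -1.992365
denominator = 1 − 4.361887 = -3.361887
p = -1.992365 / -3.361887 = 0.5926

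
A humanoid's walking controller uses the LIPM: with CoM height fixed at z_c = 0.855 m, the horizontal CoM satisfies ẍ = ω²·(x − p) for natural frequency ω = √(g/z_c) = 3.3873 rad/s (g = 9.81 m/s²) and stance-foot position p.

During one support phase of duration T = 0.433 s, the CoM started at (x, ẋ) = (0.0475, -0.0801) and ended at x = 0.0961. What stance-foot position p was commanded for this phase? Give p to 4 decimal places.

ωT = 3.3873·0.433 = 1.466701; cosh(ωT) = 2.282798, sinh(ωT) = 2.052112
x(T) = p + (x₀−p)·cosh(ωT) + (ẋ₀/ω)·sinh(ωT) ⇒ p·(1 − cosh) = x(T) − x₀·cosh − (ẋ₀/ω)·sinh
numerator   = 0.0961 − (0.0475)·2.282798 − (-0.0801/3.3873)·2.052112 = 0.036194
denominator = 1 − 2.282798 = -1.282798
p = 0.036194 / -1.282798 = -0.0282

p = -0.0282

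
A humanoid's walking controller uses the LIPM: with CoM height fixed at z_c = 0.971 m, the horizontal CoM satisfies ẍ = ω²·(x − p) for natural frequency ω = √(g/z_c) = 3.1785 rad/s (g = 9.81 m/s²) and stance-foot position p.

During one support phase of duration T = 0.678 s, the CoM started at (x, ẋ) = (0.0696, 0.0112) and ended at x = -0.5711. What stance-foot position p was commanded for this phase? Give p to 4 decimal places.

p = 0.2641

ωT = 3.1785·0.678 = 2.155023; cosh(ωT) = 4.371995, sinh(ωT) = 4.256094
x(T) = p + (x₀−p)·cosh(ωT) + (ẋ₀/ω)·sinh(ωT) ⇒ p·(1 − cosh) = x(T) − x₀·cosh − (ẋ₀/ω)·sinh
numerator   = -0.5711 − (0.0696)·4.371995 − (0.0112/3.1785)·4.256094 = -0.890388
denominator = 1 − 4.371995 = -3.371995
p = -0.890388 / -3.371995 = 0.2641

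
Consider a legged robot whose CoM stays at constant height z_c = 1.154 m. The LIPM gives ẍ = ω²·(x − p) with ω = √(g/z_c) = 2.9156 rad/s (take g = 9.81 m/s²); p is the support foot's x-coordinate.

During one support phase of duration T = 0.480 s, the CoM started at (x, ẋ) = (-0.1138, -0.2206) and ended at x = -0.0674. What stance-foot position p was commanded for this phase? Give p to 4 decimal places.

ωT = 2.9156·0.480 = 1.399488; cosh(ωT) = 2.149924, sinh(ωT) = 1.903200
x(T) = p + (x₀−p)·cosh(ωT) + (ẋ₀/ω)·sinh(ωT) ⇒ p·(1 − cosh) = x(T) − x₀·cosh − (ẋ₀/ω)·sinh
numerator   = -0.0674 − (-0.1138)·2.149924 − (-0.2206/2.9156)·1.903200 = 0.321261
denominator = 1 − 2.149924 = -1.149924
p = 0.321261 / -1.149924 = -0.2794

p = -0.2794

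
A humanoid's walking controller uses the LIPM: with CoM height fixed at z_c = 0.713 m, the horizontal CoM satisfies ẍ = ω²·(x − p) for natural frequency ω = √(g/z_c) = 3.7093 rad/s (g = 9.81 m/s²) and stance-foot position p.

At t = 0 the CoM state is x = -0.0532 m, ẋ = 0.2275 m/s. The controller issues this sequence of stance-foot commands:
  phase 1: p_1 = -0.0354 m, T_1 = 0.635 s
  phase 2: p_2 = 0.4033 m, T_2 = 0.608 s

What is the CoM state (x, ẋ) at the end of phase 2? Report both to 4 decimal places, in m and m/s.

x = 0.4764, ẋ = 0.4447

phase 1: p=-0.0354, T=0.635, ωT=2.355405, cosh=5.318629, sinh=5.223774; start (x,ẋ)=(-0.053200, 0.227500) → end (x,ẋ)=(0.190315, 0.865086)
phase 2: p=0.4033, T=0.608, ωT=2.255254, cosh=4.821283, sinh=4.716436; start (x,ẋ)=(0.190315, 0.865086) → end (x,ẋ)=(0.476408, 0.444712)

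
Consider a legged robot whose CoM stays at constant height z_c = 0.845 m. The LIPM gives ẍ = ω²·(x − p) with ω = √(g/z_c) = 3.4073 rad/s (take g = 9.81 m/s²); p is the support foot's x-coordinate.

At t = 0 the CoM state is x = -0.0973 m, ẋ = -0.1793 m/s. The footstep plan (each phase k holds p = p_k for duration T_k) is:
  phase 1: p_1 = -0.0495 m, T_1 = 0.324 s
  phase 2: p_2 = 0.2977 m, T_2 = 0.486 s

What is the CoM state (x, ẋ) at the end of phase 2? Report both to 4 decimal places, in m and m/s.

x = -1.4379, ẋ = -5.6888

phase 1: p=-0.0495, T=0.324, ωT=1.103965, cosh=1.673828, sinh=1.342274; start (x,ẋ)=(-0.097300, -0.179300) → end (x,ẋ)=(-0.200143, -0.518732)
phase 2: p=0.2977, T=0.486, ωT=1.655948, cosh=2.714477, sinh=2.523566; start (x,ẋ)=(-0.200143, -0.518732) → end (x,ẋ)=(-1.437873, -5.688807)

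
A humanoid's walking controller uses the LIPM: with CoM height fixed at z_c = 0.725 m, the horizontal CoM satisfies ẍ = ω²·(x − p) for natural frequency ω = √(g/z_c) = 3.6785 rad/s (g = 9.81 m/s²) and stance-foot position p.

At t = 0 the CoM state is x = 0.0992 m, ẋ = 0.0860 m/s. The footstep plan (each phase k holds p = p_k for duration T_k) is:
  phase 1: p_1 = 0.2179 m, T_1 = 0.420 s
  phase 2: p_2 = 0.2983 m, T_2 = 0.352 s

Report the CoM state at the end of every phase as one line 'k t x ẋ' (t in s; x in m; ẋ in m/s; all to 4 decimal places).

1 0.4200 -0.0207 -0.7661
2 0.7720 -0.6792 -3.4841

phase 1: p=0.2179, T=0.420, ωT=1.544970, cosh=2.450575, sinh=2.237256; start (x,ẋ)=(0.099200, 0.086000) → end (x,ẋ)=(-0.020678, -0.766122)
phase 2: p=0.2983, T=0.352, ωT=1.294832, cosh=1.962163, sinh=1.688219; start (x,ẋ)=(-0.020678, -0.766122) → end (x,ẋ)=(-0.679193, -3.484147)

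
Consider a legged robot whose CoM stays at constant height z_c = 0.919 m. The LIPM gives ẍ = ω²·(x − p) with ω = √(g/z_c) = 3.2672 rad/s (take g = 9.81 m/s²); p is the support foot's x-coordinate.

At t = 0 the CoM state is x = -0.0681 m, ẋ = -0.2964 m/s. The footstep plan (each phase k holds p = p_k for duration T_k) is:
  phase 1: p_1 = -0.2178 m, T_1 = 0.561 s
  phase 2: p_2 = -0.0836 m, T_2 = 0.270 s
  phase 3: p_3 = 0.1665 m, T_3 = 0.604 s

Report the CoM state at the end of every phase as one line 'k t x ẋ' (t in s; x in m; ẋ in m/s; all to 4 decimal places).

1 0.5610 -0.0142 0.5396
2 0.8310 0.1799 0.9905
3 1.4350 1.2852 3.7867

phase 1: p=-0.2178, T=0.561, ωT=1.832899, cosh=3.205968, sinh=3.046018; start (x,ẋ)=(-0.068100, -0.296400) → end (x,ẋ)=(-0.014201, 0.539558)
phase 2: p=-0.0836, T=0.270, ωT=0.882144, cosh=1.414984, sinh=1.001090; start (x,ẋ)=(-0.014201, 0.539558) → end (x,ẋ)=(0.179922, 0.990454)
phase 3: p=0.1665, T=0.604, ωT=1.973389, cosh=3.667001, sinh=3.528016; start (x,ẋ)=(0.179922, 0.990454) → end (x,ẋ)=(1.285240, 3.786711)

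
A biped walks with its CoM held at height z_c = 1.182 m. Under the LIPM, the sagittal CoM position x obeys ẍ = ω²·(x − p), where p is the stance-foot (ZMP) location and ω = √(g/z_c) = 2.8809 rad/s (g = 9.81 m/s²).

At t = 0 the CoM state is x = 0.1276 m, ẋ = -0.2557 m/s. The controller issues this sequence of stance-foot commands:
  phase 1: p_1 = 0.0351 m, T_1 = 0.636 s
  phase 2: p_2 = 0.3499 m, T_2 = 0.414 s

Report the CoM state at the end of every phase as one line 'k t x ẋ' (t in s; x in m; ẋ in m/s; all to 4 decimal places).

1 0.6360 0.0613 -0.0081
2 1.0500 -0.1737 -1.2586

phase 1: p=0.0351, T=0.636, ωT=1.832252, cosh=3.203998, sinh=3.043946; start (x,ẋ)=(0.127600, -0.255700) → end (x,ẋ)=(0.061298, -0.008102)
phase 2: p=0.3499, T=0.414, ωT=1.192693, cosh=1.799674, sinh=1.496270; start (x,ẋ)=(0.061298, -0.008102) → end (x,ẋ)=(-0.173697, -1.258628)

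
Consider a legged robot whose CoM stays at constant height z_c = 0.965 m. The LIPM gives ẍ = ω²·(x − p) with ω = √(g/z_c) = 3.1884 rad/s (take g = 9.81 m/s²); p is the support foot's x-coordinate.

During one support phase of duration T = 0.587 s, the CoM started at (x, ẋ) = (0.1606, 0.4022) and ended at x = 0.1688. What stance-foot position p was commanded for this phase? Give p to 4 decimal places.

p = 0.3291

ωT = 3.1884·0.587 = 1.871591; cosh(ωT) = 3.326252, sinh(ωT) = 3.172374
x(T) = p + (x₀−p)·cosh(ωT) + (ẋ₀/ω)·sinh(ωT) ⇒ p·(1 − cosh) = x(T) − x₀·cosh − (ẋ₀/ω)·sinh
numerator   = 0.1688 − (0.1606)·3.326252 − (0.4022/3.1884)·3.172374 = -0.765575
denominator = 1 − 3.326252 = -2.326252
p = -0.765575 / -2.326252 = 0.3291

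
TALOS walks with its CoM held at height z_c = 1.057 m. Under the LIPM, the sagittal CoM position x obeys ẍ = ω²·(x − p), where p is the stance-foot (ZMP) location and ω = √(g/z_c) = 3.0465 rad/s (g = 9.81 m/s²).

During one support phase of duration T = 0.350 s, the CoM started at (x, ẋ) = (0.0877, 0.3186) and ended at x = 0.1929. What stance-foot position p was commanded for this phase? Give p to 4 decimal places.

ωT = 3.0465·0.350 = 1.066275; cosh(ωT) = 1.624414, sinh(ωT) = 1.280126
x(T) = p + (x₀−p)·cosh(ωT) + (ẋ₀/ω)·sinh(ωT) ⇒ p·(1 − cosh) = x(T) − x₀·cosh − (ẋ₀/ω)·sinh
numerator   = 0.1929 − (0.0877)·1.624414 − (0.3186/3.0465)·1.280126 = -0.083435
denominator = 1 − 1.624414 = -0.624414
p = -0.083435 / -0.624414 = 0.1336

p = 0.1336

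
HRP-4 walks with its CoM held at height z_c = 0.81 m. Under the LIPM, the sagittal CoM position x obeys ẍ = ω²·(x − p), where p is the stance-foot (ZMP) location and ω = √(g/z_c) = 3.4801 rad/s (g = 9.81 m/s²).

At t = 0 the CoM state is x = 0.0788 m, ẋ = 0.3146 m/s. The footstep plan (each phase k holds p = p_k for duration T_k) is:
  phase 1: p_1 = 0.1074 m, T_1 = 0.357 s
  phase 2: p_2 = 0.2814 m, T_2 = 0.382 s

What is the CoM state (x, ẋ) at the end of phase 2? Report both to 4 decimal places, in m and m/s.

phase 1: p=0.1074, T=0.357, ωT=1.242396, cosh=1.876297, sinh=1.587605; start (x,ẋ)=(0.078800, 0.314600) → end (x,ẋ)=(0.197257, 0.432267)
phase 2: p=0.2814, T=0.382, ωT=1.329398, cosh=2.021703, sinh=1.757066; start (x,ẋ)=(0.197257, 0.432267) → end (x,ẋ)=(0.329535, 0.359401)

x = 0.3295, ẋ = 0.3594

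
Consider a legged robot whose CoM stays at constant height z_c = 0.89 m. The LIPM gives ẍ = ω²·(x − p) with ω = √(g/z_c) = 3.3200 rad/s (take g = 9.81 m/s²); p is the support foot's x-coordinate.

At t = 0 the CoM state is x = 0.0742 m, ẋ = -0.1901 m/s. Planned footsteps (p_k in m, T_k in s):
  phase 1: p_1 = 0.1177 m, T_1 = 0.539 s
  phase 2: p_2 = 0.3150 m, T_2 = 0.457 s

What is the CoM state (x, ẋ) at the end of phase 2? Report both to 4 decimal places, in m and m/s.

phase 1: p=0.1177, T=0.539, ωT=1.789480, cosh=3.076693, sinh=2.909646; start (x,ẋ)=(0.074200, -0.190100) → end (x,ẋ)=(-0.182740, -1.005090)
phase 2: p=0.3150, T=0.457, ωT=1.517240, cosh=2.389470, sinh=2.170153; start (x,ẋ)=(-0.182740, -1.005090) → end (x,ẋ)=(-1.531322, -5.987802)

x = -1.5313, ẋ = -5.9878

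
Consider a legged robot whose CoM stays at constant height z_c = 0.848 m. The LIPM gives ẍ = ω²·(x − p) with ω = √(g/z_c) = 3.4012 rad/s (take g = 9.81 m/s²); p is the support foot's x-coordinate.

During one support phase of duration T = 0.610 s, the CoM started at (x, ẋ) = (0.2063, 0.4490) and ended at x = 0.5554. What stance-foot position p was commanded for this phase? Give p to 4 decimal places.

p = 0.2615

ωT = 3.4012·0.610 = 2.074732; cosh(ωT) = 4.044001, sinh(ωT) = 3.918411
x(T) = p + (x₀−p)·cosh(ωT) + (ẋ₀/ω)·sinh(ωT) ⇒ p·(1 − cosh) = x(T) − x₀·cosh − (ẋ₀/ω)·sinh
numerator   = 0.5554 − (0.2063)·4.044001 − (0.4490/3.4012)·3.918411 = -0.796156
denominator = 1 − 4.044001 = -3.044001
p = -0.796156 / -3.044001 = 0.2615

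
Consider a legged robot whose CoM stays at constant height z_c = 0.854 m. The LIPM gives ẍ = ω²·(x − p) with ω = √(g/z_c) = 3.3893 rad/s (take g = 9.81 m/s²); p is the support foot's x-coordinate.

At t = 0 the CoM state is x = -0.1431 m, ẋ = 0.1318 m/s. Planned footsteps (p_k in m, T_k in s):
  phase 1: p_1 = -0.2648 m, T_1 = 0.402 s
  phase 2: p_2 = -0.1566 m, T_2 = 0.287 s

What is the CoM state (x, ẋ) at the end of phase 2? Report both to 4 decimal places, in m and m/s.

x = 0.5134, ẋ = 2.3824

phase 1: p=-0.2648, T=0.402, ωT=1.362499, cosh=2.080980, sinh=1.824960; start (x,ẋ)=(-0.143100, 0.131800) → end (x,ẋ)=(0.059423, 1.027029)
phase 2: p=-0.1566, T=0.287, ωT=0.972729, cosh=1.511602, sinh=1.133552; start (x,ẋ)=(0.059423, 1.027029) → end (x,ẋ)=(0.513430, 2.382406)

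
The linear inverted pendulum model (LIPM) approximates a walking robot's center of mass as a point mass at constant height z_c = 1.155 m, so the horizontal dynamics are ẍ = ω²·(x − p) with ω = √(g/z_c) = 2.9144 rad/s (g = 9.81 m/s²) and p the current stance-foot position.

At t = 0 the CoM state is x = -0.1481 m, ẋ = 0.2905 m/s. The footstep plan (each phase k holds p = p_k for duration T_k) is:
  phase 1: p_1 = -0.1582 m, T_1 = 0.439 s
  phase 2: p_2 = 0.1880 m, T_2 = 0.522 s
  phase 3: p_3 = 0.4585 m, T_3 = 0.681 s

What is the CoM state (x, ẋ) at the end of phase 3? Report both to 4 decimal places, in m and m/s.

x = 0.2564, ẋ = -0.4482

phase 1: p=-0.1582, T=0.439, ωT=1.279422, cosh=1.936379, sinh=1.658181; start (x,ẋ)=(-0.148100, 0.290500) → end (x,ẋ)=(0.026641, 0.611327)
phase 2: p=0.1880, T=0.522, ωT=1.521317, cosh=2.398337, sinh=2.179913; start (x,ẋ)=(0.026641, 0.611327) → end (x,ẋ)=(0.258267, 0.441031)
phase 3: p=0.4585, T=0.681, ωT=1.984706, cosh=3.707166, sinh=3.569745; start (x,ẋ)=(0.258267, 0.441031) → end (x,ẋ)=(0.256405, -0.448184)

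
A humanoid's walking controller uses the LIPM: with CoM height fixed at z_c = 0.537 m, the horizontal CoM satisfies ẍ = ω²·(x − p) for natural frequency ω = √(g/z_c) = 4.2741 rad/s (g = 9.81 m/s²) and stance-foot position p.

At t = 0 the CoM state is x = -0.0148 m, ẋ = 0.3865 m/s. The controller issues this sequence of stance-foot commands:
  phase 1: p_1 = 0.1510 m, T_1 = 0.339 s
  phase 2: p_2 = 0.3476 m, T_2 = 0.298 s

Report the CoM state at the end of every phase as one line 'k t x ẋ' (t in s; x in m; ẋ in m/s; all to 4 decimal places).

1 0.3390 -0.0396 -0.5573
2 0.6370 -0.6132 -3.7996

phase 1: p=0.1510, T=0.339, ωT=1.448920, cosh=2.246668, sinh=2.011844; start (x,ẋ)=(-0.014800, 0.386500) → end (x,ẋ)=(-0.039570, -0.557348)
phase 2: p=0.3476, T=0.298, ωT=1.273682, cosh=1.926893, sinh=1.647094; start (x,ẋ)=(-0.039570, -0.557348) → end (x,ẋ)=(-0.613218, -3.799564)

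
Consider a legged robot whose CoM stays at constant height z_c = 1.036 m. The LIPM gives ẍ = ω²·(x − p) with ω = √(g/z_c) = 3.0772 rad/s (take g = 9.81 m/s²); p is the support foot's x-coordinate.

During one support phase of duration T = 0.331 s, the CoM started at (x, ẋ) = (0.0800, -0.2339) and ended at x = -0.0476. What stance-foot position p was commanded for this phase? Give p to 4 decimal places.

p = 0.1438

ωT = 3.0772·0.331 = 1.018553; cosh(ωT) = 1.565151, sinh(ωT) = 1.204034
x(T) = p + (x₀−p)·cosh(ωT) + (ẋ₀/ω)·sinh(ωT) ⇒ p·(1 − cosh) = x(T) − x₀·cosh − (ẋ₀/ω)·sinh
numerator   = -0.0476 − (0.0800)·1.565151 − (-0.2339/3.0772)·1.204034 = -0.081293
denominator = 1 − 1.565151 = -0.565151
p = -0.081293 / -0.565151 = 0.1438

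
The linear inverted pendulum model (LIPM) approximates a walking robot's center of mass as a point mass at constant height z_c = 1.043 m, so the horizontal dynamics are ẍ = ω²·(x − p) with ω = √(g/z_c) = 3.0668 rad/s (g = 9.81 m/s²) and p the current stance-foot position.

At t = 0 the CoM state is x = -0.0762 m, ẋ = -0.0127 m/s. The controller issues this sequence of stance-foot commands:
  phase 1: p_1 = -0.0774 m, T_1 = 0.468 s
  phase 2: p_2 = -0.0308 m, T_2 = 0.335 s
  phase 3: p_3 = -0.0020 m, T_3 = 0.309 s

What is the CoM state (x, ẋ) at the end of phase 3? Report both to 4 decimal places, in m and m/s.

phase 1: p=-0.0774, T=0.468, ωT=1.435262, cosh=2.219400, sinh=1.981347; start (x,ẋ)=(-0.076200, -0.012700) → end (x,ẋ)=(-0.082942, -0.020895)
phase 2: p=-0.0308, T=0.335, ωT=1.027378, cosh=1.575838, sinh=1.217893; start (x,ẋ)=(-0.082942, -0.020895) → end (x,ẋ)=(-0.121265, -0.227678)
phase 3: p=-0.0020, T=0.309, ωT=0.947641, cosh=1.483636, sinh=1.095982; start (x,ẋ)=(-0.121265, -0.227678) → end (x,ẋ)=(-0.260310, -0.738658)

x = -0.2603, ẋ = -0.7387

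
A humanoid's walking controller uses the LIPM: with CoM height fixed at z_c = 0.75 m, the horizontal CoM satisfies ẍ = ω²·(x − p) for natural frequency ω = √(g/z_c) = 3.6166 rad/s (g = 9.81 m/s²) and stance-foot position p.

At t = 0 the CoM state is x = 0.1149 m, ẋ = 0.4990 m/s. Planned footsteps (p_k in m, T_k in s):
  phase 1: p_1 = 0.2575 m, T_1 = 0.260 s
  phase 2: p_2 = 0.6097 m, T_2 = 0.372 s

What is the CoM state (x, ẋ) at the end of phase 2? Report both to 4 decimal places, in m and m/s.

x = -0.1493, ẋ = -2.3102

phase 1: p=0.2575, T=0.260, ωT=0.940316, cosh=1.475647, sinh=1.085143; start (x,ẋ)=(0.114900, 0.499000) → end (x,ẋ)=(0.196795, 0.176710)
phase 2: p=0.6097, T=0.372, ωT=1.345375, cosh=2.050034, sinh=1.789592; start (x,ẋ)=(0.196795, 0.176710) → end (x,ẋ)=(-0.149328, -2.310157)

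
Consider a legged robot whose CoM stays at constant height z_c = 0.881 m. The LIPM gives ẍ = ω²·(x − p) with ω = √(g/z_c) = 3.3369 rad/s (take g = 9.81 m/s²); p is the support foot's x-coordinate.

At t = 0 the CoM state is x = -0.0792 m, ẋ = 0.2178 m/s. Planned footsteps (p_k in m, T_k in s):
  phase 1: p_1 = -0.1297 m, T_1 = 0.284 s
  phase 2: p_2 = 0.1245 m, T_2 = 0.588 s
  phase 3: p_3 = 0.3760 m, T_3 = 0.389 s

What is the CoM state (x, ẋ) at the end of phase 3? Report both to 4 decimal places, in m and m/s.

phase 1: p=-0.1297, T=0.284, ωT=0.947680, cosh=1.483678, sinh=1.096039; start (x,ẋ)=(-0.079200, 0.217800) → end (x,ẋ)=(0.016764, 0.507842)
phase 2: p=0.1245, T=0.588, ωT=1.962097, cosh=3.627397, sinh=3.486834; start (x,ẋ)=(0.016764, 0.507842) → end (x,ẋ)=(0.264361, 0.588618)
phase 3: p=0.3760, T=0.389, ωT=1.298054, cosh=1.967613, sinh=1.694550; start (x,ẋ)=(0.264361, 0.588618) → end (x,ẋ)=(0.455251, 0.526905)

x = 0.4553, ẋ = 0.5269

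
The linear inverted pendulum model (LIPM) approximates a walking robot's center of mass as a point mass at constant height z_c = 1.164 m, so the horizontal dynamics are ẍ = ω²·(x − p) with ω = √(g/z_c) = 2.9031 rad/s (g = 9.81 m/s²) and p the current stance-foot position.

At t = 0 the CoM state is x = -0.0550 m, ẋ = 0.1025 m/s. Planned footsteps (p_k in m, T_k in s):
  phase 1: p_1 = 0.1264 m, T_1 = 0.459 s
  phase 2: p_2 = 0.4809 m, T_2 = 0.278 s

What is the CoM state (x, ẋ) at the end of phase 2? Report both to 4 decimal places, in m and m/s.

phase 1: p=0.1264, T=0.459, ωT=1.332523, cosh=2.027203, sinh=1.763392; start (x,ẋ)=(-0.055000, 0.102500) → end (x,ẋ)=(-0.179074, -0.720853)
phase 2: p=0.4809, T=0.278, ωT=0.807062, cosh=1.343740, sinh=0.897573; start (x,ẋ)=(-0.179074, -0.720853) → end (x,ẋ)=(-0.628805, -2.688363)

x = -0.6288, ẋ = -2.6884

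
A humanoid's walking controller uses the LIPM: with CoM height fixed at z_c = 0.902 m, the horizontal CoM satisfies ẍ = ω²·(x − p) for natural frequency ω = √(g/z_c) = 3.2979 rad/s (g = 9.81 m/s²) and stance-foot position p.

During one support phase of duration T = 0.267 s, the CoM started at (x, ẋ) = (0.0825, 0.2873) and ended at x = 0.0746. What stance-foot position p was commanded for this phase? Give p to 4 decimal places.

p = 0.3121

ωT = 3.2979·0.267 = 0.880539; cosh(ωT) = 1.413380, sinh(ωT) = 0.998820
x(T) = p + (x₀−p)·cosh(ωT) + (ẋ₀/ω)·sinh(ωT) ⇒ p·(1 − cosh) = x(T) − x₀·cosh − (ẋ₀/ω)·sinh
numerator   = 0.0746 − (0.0825)·1.413380 − (0.2873/3.2979)·0.998820 = -0.129017
denominator = 1 − 1.413380 = -0.413380
p = -0.129017 / -0.413380 = 0.3121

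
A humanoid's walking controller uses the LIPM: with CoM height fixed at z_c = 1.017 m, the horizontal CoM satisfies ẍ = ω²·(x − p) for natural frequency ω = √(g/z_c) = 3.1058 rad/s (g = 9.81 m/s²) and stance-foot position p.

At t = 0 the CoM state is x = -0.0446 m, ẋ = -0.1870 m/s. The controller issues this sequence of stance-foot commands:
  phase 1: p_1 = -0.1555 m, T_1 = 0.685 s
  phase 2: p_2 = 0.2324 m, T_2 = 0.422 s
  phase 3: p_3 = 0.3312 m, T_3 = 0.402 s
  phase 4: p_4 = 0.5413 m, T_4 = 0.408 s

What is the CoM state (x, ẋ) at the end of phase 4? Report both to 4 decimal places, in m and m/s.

phase 1: p=-0.1555, T=0.685, ωT=2.127473, cosh=4.256384, sinh=4.137246; start (x,ẋ)=(-0.044600, -0.187000) → end (x,ẋ)=(0.067430, 0.629061)
phase 2: p=0.2324, T=0.422, ωT=1.310648, cosh=1.989110, sinh=1.719465; start (x,ẋ)=(0.067430, 0.629061) → end (x,ẋ)=(0.252523, 0.370279)
phase 3: p=0.3312, T=0.402, ωT=1.248532, cosh=1.886074, sinh=1.599148; start (x,ẋ)=(0.252523, 0.370279) → end (x,ẋ)=(0.373463, 0.307613)
phase 4: p=0.5413, T=0.408, ωT=1.267166, cosh=1.916203, sinh=1.634574; start (x,ẋ)=(0.373463, 0.307613) → end (x,ẋ)=(0.381585, -0.262605)

x = 0.3816, ẋ = -0.2626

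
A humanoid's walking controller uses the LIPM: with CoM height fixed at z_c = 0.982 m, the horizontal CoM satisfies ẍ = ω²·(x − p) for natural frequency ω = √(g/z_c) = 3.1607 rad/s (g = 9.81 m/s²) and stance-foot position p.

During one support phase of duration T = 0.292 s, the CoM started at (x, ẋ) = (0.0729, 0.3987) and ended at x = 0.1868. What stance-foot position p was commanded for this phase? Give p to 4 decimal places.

p = 0.1162

ωT = 3.1607·0.292 = 0.922924; cosh(ωT) = 1.456997, sinh(ωT) = 1.059642
x(T) = p + (x₀−p)·cosh(ωT) + (ẋ₀/ω)·sinh(ωT) ⇒ p·(1 − cosh) = x(T) − x₀·cosh − (ẋ₀/ω)·sinh
numerator   = 0.1868 − (0.0729)·1.456997 − (0.3987/3.1607)·1.059642 = -0.053081
denominator = 1 − 1.456997 = -0.456997
p = -0.053081 / -0.456997 = 0.1162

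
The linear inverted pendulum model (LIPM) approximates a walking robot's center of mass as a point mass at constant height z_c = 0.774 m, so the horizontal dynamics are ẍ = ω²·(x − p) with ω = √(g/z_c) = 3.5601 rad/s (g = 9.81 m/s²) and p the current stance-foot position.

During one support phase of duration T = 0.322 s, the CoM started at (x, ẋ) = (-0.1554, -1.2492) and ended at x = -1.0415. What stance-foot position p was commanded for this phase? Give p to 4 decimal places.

p = 0.3769

ωT = 3.5601·0.322 = 1.146352; cosh(ωT) = 1.732244, sinh(ωT) = 1.414450
x(T) = p + (x₀−p)·cosh(ωT) + (ẋ₀/ω)·sinh(ωT) ⇒ p·(1 − cosh) = x(T) − x₀·cosh − (ẋ₀/ω)·sinh
numerator   = -1.0415 − (-0.1554)·1.732244 − (-1.2492/3.5601)·1.414450 = -0.275994
denominator = 1 − 1.732244 = -0.732244
p = -0.275994 / -0.732244 = 0.3769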